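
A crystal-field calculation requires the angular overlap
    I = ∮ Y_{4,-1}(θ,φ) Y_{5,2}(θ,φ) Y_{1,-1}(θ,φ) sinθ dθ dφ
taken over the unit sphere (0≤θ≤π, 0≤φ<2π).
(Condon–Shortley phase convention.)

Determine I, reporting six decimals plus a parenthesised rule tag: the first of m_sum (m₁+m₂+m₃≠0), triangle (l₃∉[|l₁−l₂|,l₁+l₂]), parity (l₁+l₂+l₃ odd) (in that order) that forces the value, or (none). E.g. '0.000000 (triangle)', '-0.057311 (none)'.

0.225034 (none)

m-sum 0 ✓  L=10 even ✓  1≤1≤9 ✓
Π(2lᵢ+1) = 9×11×3 = 297
triangle coeff Δ(4,5,1) = 1/495
Σ_t [4,4]: t=4:+1/576 = 1/576
(3j)²=5/99 [(4 5 1; 0 0 0)], sign=-1
Σ_t [5,5]: t=5:−1/1440 = -1/1440
(3j)²=7/165 [(4 5 1; -1 2 -1)], sign=-1
⇒ 4πI² = 7/11
I = (+1)√(7/11/(4π)) = 0.22503380
No selection rule forces the value: the integral is nonzero (none).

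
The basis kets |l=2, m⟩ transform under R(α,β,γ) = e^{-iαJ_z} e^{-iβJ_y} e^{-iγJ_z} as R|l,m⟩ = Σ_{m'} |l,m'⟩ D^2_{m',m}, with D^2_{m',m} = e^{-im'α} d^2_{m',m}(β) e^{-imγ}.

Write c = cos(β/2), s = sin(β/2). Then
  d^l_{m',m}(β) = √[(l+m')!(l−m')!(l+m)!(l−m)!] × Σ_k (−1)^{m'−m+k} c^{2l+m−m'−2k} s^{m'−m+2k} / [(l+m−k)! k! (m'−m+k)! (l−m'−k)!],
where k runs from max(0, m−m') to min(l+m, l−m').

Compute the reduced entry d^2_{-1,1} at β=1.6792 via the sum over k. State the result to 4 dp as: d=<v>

d=0.4342

d^2_{-1,1}(β=1.6792) via the finite sum:
c=cos(1.679200/2)=0.667761, s=sin(1.679200/2)=0.744376; N=√[1·6·6·1]=6.000000
k: max(0,(1)−(-1))=2 … min(2+(1),2−(-1))=3
  k=2: (−1)^0·6.0000/(2)·0.6678^2·0.7444^2 = +0.741221
  k=3: (−1)^1·6.0000/(6)·0.6678^0·0.7444^4 = -0.307022
d^2_{-1,1}(1.6792) = +0.741221 -0.307022 = +0.434199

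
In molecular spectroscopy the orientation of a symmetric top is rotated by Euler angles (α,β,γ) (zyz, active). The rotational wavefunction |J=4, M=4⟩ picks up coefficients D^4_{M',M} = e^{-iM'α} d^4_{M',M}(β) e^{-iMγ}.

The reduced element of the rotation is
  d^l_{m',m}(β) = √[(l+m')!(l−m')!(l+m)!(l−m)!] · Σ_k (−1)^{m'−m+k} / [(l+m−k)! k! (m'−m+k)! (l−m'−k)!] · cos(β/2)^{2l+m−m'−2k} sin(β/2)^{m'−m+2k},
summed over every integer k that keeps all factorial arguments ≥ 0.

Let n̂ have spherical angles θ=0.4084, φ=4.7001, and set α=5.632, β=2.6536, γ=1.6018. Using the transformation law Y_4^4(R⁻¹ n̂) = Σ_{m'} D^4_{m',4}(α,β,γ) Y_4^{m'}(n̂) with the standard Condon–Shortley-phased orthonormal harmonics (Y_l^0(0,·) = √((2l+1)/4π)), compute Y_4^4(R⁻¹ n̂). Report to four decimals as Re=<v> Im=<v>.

Re=-0.0178 Im=0.1140

Need the full column D^4_{m',4} for m'=−4..4 at α=5.6320, β=2.6536, γ=1.6018.
cos(β/2)=0.241583, sin(β/2)=0.970380
d^4_{-4,4}: single k=8 term ⇒ +0.786205;  D = -0.720153-0.315433i
d^4_{-3,4}: single k=7 term ⇒ +0.553610;  D = -0.268700-0.484030i
d^4_{-2,4}: single k=6 term ⇒ +0.257847;  D = +0.037107-0.255163i
d^4_{-1,4}: single k=5 term ⇒ +0.090782;  D = +0.064844-0.063535i
d^4_{0,4}: single k=4 term ⇒ +0.025268;  D = +0.025074-0.003126i
d^4_{1,4}: single k=3 term ⇒ +0.005627;  D = +0.004863+0.002831i
d^4_{2,4}: single k=2 term ⇒ +0.000991;  D = +0.000379+0.000915i
d^4_{3,4}: single k=1 term ⇒ +0.000132;  D = -0.000034+0.000127i
d^4_{4,4}: single k=0 term ⇒ +0.000012;  D = -0.000009+0.000007i
Y_4^{m'}(θ=0.4084,φ=4.7001) and Σ D·Y over m':
  (-0.7202-0.3154i)·(+0.0110+0.0005i)  (-0.2687-0.4840i)·(+0.0027-0.0719i)  (+0.0371-0.2552i)·(-0.2582-0.0063i)  (+0.0648-0.0635i)·(-0.0061+0.4993i)  (+0.0251-0.0031i)·(+0.2710+0.0000i)  (+0.0049+0.0028i)·(+0.0061+0.4993i)  (+0.0004+0.0009i)·(-0.2582+0.0063i)  (-0.0000+0.0001i)·(-0.0027-0.0719i)  (-0.0000+0.0000i)·(+0.0110-0.0005i)
Y_4^4(R⁻¹ n̂) = -0.017824+0.113971i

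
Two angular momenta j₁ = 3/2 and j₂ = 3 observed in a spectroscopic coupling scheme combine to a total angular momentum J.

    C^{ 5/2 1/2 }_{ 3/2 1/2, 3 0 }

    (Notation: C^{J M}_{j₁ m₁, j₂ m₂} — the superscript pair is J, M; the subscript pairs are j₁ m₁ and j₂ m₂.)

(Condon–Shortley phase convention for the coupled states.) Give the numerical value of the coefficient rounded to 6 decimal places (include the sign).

j₁+j₂−J=2  J+j₁−j₂=1  J−j₁+j₂=4  j₁+j₂+J+1=8
(j₁±m₁, j₂±m₂, J±M) = (2,1,3,3,3,2)
P² = 216/35
sum k=0..1:
  [0] +1/12 = 1/12
  [1] −1/4 = -1/4
S = -1/6
C² = P²·S² = 6/35 ; C = -0.414039

−√(6/35) = -0.414039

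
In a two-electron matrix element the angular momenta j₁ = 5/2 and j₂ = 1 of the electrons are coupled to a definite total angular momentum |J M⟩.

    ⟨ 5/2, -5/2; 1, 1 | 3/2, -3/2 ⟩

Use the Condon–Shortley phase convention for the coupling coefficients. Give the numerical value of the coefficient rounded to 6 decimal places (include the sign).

+√(2/3) = +0.816497

triangle: 2!·3!·0!/6! = 12/720
(j±m)!: 0!·5!·2!·0!·0!·3! = 1440
prefactor² = (2J+1)·Δ·N² = 96
  k=2: +1/(2!·0!·3!·0!·0!·0!) = 1/12
Σ = 1/12  ⇒  CG² = 96·(1/12)² = 2/3
CG = +√(2/3) = +0.816497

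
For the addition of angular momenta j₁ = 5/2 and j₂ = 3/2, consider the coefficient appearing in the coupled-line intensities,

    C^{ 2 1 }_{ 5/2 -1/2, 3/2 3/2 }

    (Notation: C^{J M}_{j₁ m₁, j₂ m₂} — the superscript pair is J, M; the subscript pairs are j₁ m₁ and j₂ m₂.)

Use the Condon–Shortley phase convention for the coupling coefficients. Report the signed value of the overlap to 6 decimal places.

√[5·2!3!1!/7! · 2!3!3!0!3!1!] = √(36/7)
  +(−1)^2/∏(2,0,1,1,2,0)! = 1/4  (running 1/4)
⟨..|..⟩ = √(36/7)·(1/4) = +0.566947

+√(9/28) ≈ +0.566947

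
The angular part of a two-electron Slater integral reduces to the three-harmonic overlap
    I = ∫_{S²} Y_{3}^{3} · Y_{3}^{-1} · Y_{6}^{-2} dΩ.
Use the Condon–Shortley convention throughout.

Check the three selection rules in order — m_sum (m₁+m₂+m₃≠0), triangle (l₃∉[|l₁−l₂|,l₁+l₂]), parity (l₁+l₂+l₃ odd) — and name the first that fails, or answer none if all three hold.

none

Σmᵢ = 0  ✓
l₃∈[|l₁−l₂|,l₁+l₂]=[0,6], have l₃=6  ✓
Σlᵢ = 12 ⇒ even  ✓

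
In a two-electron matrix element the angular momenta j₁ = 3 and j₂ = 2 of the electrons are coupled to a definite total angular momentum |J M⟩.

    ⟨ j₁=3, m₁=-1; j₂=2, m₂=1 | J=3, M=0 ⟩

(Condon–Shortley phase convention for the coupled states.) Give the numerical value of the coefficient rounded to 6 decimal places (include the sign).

+0.182574

triangle: 2!×4!×2!/9! = 96/362880
(j±m)!: 2!×4!×3!×1!×3!×3! = 10368
prefactor² = (2J+1)×Δ×N² = 96/5
  k=1: −1/(1!×1!×3!×2!×1!×0!) = -1/12
  k=2: +1/(2!×0!×2!×1!×2!×1!) = 1/8
Σ = 1/24  ⇒  CG² = 96/5×(1/24)² = 1/30
CG = +√(1/30) = +0.182574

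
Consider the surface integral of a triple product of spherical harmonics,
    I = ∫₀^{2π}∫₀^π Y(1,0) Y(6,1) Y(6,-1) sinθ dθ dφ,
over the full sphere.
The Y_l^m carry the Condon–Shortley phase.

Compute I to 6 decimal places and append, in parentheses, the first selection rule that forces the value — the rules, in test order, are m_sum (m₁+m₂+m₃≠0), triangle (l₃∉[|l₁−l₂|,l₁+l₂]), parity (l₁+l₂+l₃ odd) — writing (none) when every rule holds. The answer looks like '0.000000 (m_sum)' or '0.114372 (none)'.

l₁+l₂+l₃=13 is odd: 3j(l;000)=0 ⇒ I=0

0.000000 (parity)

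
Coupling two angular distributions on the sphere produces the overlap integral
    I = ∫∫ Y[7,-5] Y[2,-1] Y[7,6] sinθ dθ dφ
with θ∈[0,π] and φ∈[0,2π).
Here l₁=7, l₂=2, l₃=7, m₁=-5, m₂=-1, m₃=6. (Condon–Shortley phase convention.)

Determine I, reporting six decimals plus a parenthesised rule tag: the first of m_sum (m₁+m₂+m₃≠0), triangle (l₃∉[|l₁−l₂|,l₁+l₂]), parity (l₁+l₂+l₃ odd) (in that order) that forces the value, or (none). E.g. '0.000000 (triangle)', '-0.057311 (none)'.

m-sum 0 ✓  L=16 even ✓  5≤7≤9 ✓
Π(2lᵢ+1) = 15×5×15 = 1125
triangle coeff Δ(7,2,7) = 1/185640
Σ_t [0,2]: t=0:+1/2419200 t=1:−1/518400 t=2:+1/2419200 = -1/907200
(3j)²=56/3315 [(7 2 7; 0 0 0)], sign=+1
Σ_t [0,1]: t=0:+1/958003200 t=1:−1/79833600 = -1/87091200
(3j)²=121/4760 [(7 2 7; -5 -1 6)], sign=+1
⇒ 4πI² = 1815/3757
I = (+1)√(1815/3757/(4π)) = 0.19607074
No selection rule forces the value: the integral is nonzero (none).

0.196071 (none)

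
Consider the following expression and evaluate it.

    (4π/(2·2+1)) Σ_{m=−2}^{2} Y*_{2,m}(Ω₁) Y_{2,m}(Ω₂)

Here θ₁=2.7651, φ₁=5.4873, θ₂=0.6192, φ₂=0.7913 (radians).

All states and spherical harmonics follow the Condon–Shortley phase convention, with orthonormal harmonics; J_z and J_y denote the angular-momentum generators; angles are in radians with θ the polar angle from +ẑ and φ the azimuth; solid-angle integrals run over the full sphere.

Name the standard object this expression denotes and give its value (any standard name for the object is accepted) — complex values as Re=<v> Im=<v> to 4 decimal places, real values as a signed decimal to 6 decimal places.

Legendre polynomial (addition theorem), +0.368233

This sum is the spherical-harmonic addition theorem: it equals the Legendre polynomial P_l(cos γ) of the angle γ between the two directions.
Summing Y*_{l m}(θ₁,φ₁)·Y_{l m}(θ₂,φ₂) over m ∈ [−2, 2]; prefactor 4π/(2·2+1) = 2.513274:
  m=-2: (-0.001095-0.052203i) × (-0.001536-0.130106i) = -0.006790+0.000223i  (running Σ = -0.006790+0.000223i)
  m=-1: (-0.184808+0.188725i) × (+0.256658-0.259706i) = +0.001581+0.096433i  (running Σ = -0.005210+0.096656i)
  m=0: (+0.502884-0.000000i) × (+0.312068+0.000000i) = +0.156934+0.000000i  (running Σ = +0.151725+0.096656i)
  m=1: (+0.184808+0.188725i) × (-0.256658-0.259706i) = +0.001581-0.096433i  (running Σ = +0.153305+0.000223i)
  m=2: (-0.001095+0.052203i) × (-0.001536+0.130106i) = -0.006790-0.000223i  (running Σ = +0.146515-0.000000i)
Accumulated sum +0.146515-0.000000i; after 4π/(2l+1) scaling, +0.368233-0.000000i ⇒ P_2 = 0.368233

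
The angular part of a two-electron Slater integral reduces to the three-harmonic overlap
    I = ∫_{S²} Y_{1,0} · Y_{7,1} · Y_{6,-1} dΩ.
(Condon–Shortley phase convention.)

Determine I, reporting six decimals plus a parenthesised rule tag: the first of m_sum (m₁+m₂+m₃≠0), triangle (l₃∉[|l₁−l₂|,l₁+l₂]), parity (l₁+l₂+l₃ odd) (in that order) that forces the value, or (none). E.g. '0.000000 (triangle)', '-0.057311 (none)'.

-0.242415 (none)

Rules hold: Σm=0, L=14 even, 6≤6≤8.
N = 3·15·13 = 585
Δ = 2!·0!·12!/15! = 1/1365
Racah Σ t=1..1: t=1:−1/518400 = -1/518400
⇒ 3j(1 7 6; 0 0 0)² = 7/195, sgn -1
Racah Σ t=1..1: t=1:−1/604800 = -1/604800
⇒ 3j(1 7 6; 0 1 -1)² = 16/455, sgn +1
4πI² = N·(3j₀)²·(3jₘ)² = 48/65
I = -1·√(0.738462/4π) = -0.24241473
No selection rule forces the value: the integral is nonzero (none).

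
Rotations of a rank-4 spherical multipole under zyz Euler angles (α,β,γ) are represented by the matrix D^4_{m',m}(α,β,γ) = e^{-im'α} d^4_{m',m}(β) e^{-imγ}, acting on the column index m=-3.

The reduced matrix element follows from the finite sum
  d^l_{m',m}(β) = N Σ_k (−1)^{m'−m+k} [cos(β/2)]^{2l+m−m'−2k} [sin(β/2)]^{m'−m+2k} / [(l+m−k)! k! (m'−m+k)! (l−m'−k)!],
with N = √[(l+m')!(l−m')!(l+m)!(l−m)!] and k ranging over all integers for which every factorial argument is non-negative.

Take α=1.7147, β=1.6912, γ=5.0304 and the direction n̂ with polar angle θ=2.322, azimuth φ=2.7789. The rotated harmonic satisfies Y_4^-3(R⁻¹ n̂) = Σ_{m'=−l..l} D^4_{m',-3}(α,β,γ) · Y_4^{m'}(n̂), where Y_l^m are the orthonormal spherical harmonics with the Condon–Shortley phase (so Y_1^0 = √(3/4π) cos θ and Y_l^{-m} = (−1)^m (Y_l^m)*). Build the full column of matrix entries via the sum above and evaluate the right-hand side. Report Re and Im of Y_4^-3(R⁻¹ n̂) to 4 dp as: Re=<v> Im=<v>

Need the full column D^4_{m',-3} for m'=−4..4 at α=1.7147, β=1.6912, γ=5.0304.
cos(β/2)=0.663282, sin(β/2)=0.748369
d^4_{-4,-3}: single k=1 term ⇒ +0.119550;  D = -0.119449+0.004918i
d^4_{-3,-3}: k∈[0..1] ⇒ +0.037462 -0.333826 = -0.296365;  D = -0.054530-0.291305i
d^4_{-2,-3}: k∈[0..1] ⇒ -0.158150 +0.603984 = +0.445834;  D = +0.421928-0.144029i
d^4_{-1,-3}: k∈[0..1] ⇒ +0.378524 -0.803113 = -0.424589;  D = +0.193372+0.377999i
d^4_{0,-3}: k∈[0..1] ⇒ -0.636655 +0.810474 = +0.173819;  D = -0.141794+0.100536i
d^4_{1,-3}: k∈[0..1] ⇒ +0.803113 -0.613427 = +0.189686;  D = +0.130770+0.137404i
d^4_{2,-3}: k∈[0..1] ⇒ -0.768883 +0.326268 = -0.442615;  D = -0.273547+0.347966i
d^4_{3,-3}: k∈[0..1] ⇒ +0.540992 -0.098385 = +0.442607;  D = -0.383591-0.220814i
d^4_{4,-3}: single k=0 term ⇒ -0.246635;  D = +0.091120-0.229186i
Y_4^{m'}(θ=2.322,φ=2.7789) and Σ D·Y over m':
  (-0.1194+0.0049i)·(+0.0151+0.1254i)  (-0.0545-0.2913i)·(+0.1548+0.2954i)  (+0.4219-0.1440i)·(+0.3023+0.2680i)  (+0.1934+0.3780i)·(+0.0575+0.0218i)  (-0.1418+0.1005i)·(-0.3576+0.0000i)  (+0.1308+0.1374i)·(-0.0575+0.0218i)  (-0.2735+0.3480i)·(+0.3023-0.2680i)  (-0.3836-0.2208i)·(-0.1548+0.2954i)  (+0.0911-0.2292i)·(+0.0151-0.1254i)
Y_4^-3(R⁻¹ n̂) = +0.392215+0.062896i

Re=0.3922 Im=0.0629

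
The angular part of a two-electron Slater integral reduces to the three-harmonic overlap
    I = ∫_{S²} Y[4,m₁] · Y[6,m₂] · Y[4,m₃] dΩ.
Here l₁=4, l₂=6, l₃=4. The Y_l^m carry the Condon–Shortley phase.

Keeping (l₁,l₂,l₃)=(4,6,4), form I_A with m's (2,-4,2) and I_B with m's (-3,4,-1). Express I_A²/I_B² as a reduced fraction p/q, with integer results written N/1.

Shared (l₁,l₂,l₃)=(4,6,4): N and (l;000)² cancel in I_A²/I_B².
A: Δ = 6!·2!·6!/15! = 1/1261260; Racah Σ t=0..2: t=0:+1/69120 t=1:−1/14400 t=2:+1/69120 = -7/172800; ⇒ 3j(4 6 4; 2 -4 2)² = 14/715, sgn -1
B: Δ = 6!·2!·6!/15! = 1/1261260; Racah Σ t=5..6: t=5:−1/28800 t=6:+1/34560 = -1/172800; ⇒ 3j(4 6 4; -3 4 -1)² = 1/1430, sgn +1
I_A²/I_B² = (14/715)/(1/1430) = 28/1

28/1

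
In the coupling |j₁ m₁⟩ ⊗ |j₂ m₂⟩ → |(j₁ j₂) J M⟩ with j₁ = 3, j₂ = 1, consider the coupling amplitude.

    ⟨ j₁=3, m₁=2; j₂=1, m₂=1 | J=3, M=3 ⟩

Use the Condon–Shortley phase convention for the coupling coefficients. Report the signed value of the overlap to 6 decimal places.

-0.500000

triangle: 1!·5!·1!/8! = 120/40320
(j±m)!: 5!·1!·2!·0!·6!·0! = 172800
prefactor² = (2J+1)·Δ·N² = 3600
  k=1: −1/(1!·0!·0!·1!·5!·0!) = -1/120
Σ = -1/120  ⇒  CG² = 3600·(-1/120)² = 1/4
CG = −√(1/4) = -0.500000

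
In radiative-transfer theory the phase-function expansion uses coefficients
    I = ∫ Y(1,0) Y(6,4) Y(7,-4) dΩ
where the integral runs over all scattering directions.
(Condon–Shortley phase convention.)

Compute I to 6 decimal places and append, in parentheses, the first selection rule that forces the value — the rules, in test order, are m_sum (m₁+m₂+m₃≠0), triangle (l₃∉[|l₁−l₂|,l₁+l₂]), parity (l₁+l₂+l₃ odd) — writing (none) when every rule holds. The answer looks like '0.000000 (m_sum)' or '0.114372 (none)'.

0.201000 (none)

Checks pass: Σm=0; 14 even; l₃=7∈[5,7].
(2·1+1)(2·6+1)(2·7+1) = 585
Δ: 0! 2! 12! / 15! → 1/1365
sum: t=0:+1/518400 = 1/518400
3j²(1 6 7; 0 0 0) = Δ·Π!·Σ² = 7/195  (sign -1)
sum: t=0:+1/7257600 = 1/7257600
3j²(1 6 7; 0 4 -4) = Δ·Π!·Σ² = 11/455  (sign -1)
combine: 4πI² = 585·7/195·11/455 = 33/65
take √, sign +1: I = 0.20099968
No selection rule forces the value: the integral is nonzero (none).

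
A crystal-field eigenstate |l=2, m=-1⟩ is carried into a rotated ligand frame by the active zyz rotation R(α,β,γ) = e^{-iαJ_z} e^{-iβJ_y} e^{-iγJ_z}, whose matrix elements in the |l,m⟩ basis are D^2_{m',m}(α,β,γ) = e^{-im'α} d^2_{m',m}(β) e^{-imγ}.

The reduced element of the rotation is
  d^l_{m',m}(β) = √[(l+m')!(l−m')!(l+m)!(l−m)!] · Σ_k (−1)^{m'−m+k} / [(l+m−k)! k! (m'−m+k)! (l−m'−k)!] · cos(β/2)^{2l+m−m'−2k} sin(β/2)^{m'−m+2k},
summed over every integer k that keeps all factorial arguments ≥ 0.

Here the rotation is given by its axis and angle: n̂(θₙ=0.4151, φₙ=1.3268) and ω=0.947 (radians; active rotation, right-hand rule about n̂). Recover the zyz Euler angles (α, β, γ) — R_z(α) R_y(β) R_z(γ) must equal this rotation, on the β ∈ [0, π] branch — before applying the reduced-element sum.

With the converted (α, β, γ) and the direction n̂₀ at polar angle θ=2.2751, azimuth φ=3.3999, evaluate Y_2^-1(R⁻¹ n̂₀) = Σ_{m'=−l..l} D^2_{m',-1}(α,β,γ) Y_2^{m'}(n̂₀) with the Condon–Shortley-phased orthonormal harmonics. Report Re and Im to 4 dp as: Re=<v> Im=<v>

Axis–angle → zyz. n̂ = (sinθₙcosφₙ, sinθₙsinφₙ, cosθₙ) = (+0.097426, +0.391336, +0.915076), ω = 0.9470.
R = I cosω + sinω [n̂]ₓ + (1−cosω) n̂n̂ᵀ gives
  R = [+0.588068, -0.726881, +0.354711; +0.758593, +0.647810, +0.069850; -0.280558, +0.228005, +0.932363]
β = atan2(√(R₁₃²+R₂₃²), R₃₃) = 0.369901; α = atan2(R₂₃, R₁₃) mod 2π = 0.194434; γ = atan2(R₃₂, −R₃₁) mod 2π = 0.682426
Need the full column D^2_{m',-1} for m'=−2..2 at α=0.1944, β=0.3699, γ=0.6824.
cos(β/2)=0.982945, sin(β/2)=0.183898
d^2_{-2,-1}: single k=1 term ⇒ +0.349297;  D = +0.167310+0.306620i
d^2_{-1,-1}: k∈[0..1] ⇒ +0.933507 -0.098024 = +0.835482;  D = +0.534348+0.642264i
d^2_{0,-1}: k∈[0..1] ⇒ -0.427800 +0.014974 = -0.412826;  D = -0.320371-0.260360i
d^2_{1,-1}: k∈[0..1] ⇒ +0.098024 -0.001144 = +0.096881;  D = +0.085572+0.045423i
d^2_{2,-1}: single k=0 term ⇒ -0.012226;  D = -0.011703-0.003538i
Y_2^{m'}(θ=2.2751,φ=3.3999) and Σ D·Y over m':
  (+0.1673+0.3066i)·(+0.1950-0.1108i)  (+0.5343+0.6423i)·(+0.3686-0.0974i)  (-0.3204-0.2604i)·(+0.0813+0.0000i)  (+0.0856+0.0454i)·(-0.3686-0.0974i)  (-0.0117-0.0035i)·(+0.1950+0.1108i)
Y_2^-1(R⁻¹ n̂) = +0.271035+0.177718i

Re=0.2710 Im=0.1777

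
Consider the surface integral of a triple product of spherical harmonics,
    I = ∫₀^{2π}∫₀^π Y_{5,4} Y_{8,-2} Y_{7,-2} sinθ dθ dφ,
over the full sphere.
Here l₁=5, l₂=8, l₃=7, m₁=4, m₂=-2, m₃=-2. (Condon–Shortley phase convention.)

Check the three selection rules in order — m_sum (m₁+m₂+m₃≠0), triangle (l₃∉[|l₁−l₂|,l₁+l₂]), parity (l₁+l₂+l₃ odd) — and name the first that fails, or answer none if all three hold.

m₁+m₂+m₃ = 4 − 2 − 2 = 0  ✓
triangle: |5−8|=3 ≤ l₃=7 ≤ 5+8=13  ✓
parity: l₁+l₂+l₃ = 20 is even  ✓

none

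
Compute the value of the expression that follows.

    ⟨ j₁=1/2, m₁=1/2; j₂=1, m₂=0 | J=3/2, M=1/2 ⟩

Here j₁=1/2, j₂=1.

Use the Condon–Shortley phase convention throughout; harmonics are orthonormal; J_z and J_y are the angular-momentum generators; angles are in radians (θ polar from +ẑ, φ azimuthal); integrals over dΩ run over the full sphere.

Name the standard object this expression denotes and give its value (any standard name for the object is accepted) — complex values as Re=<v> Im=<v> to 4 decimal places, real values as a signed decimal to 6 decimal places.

This is a Clebsch–Gordan (vector-coupling) coefficient.
j₁+j₂−J=0  J+j₁−j₂=1  J−j₁+j₂=2  j₁+j₂+J+1=4
(j₁±m₁, j₂±m₂, J±M) = (1,0,1,1,2,1)
P² = 2/3
sum k=0..0:
  [0] +1/1 = 1
S = 1
C² = P²·S² = 2/3 ; C = +0.816497

Clebsch–Gordan coefficient, +√(2/3) ≈ +0.816497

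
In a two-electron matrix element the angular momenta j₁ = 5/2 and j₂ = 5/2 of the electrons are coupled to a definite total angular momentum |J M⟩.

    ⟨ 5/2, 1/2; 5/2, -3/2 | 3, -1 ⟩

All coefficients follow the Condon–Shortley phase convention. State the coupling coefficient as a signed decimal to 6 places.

+0.182574  (= +√(1/30))

j₁+j₂−J=2  J+j₁−j₂=3  J−j₁+j₂=3  j₁+j₂+J+1=9
(j₁±m₁, j₂±m₂, J±M) = (3,2,1,4,2,4)
P² = 96/5
sum k=0..1:
  [0] +1/8 = 1/8
  [1] −1/12 = -1/12
S = 1/24
C² = P²·S² = 1/30 ; C = +0.182574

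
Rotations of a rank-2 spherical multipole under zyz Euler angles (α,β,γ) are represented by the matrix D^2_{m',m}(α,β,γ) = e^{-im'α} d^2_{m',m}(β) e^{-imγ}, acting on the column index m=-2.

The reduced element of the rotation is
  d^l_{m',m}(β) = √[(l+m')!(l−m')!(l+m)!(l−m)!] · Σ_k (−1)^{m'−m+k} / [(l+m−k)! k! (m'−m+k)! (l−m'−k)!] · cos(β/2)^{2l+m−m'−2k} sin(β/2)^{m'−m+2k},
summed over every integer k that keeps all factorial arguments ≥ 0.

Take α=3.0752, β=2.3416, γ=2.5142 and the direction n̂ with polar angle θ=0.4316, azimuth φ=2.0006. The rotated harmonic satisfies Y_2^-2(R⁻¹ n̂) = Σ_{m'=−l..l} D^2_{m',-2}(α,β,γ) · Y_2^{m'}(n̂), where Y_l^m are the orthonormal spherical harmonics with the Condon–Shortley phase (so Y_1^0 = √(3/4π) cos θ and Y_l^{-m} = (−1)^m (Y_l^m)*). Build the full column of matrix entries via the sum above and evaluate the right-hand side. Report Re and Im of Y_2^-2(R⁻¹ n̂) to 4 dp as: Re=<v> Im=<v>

Need the full column D^2_{m',-2} for m'=−2..2 at α=3.0752, β=2.3416, γ=2.5142.
cos(β/2)=0.389415, sin(β/2)=0.921062
d^2_{-2,-2}: single k=0 term ⇒ +0.022996;  D = +0.004190-0.022611i
d^2_{-1,-2}: single k=0 term ⇒ -0.108782;  D = +0.026873-0.105410i
d^2_{0,-2}: single k=0 term ⇒ +0.315122;  D = +0.097933-0.299518i
d^2_{1,-2}: single k=0 term ⇒ -0.608569;  D = +0.227088-0.564612i
d^2_{2,-2}: single k=0 term ⇒ +0.719708;  D = +0.312268-0.648435i
Y_2^{m'}(θ=0.4316,φ=2.0006) and Σ D·Y over m':
  (+0.0042-0.0226i)·(-0.0441+0.0512i)  (+0.0269-0.1054i)·(-0.1223-0.2668i)  (+0.0979-0.2995i)·(+0.4652+0.0000i)  (+0.2271-0.5646i)·(+0.1223-0.2668i)  (+0.3123-0.6484i)·(-0.0441-0.0512i)
Y_2^-2(R⁻¹ n̂) = -0.154753-0.249442i

Re=-0.1548 Im=-0.2494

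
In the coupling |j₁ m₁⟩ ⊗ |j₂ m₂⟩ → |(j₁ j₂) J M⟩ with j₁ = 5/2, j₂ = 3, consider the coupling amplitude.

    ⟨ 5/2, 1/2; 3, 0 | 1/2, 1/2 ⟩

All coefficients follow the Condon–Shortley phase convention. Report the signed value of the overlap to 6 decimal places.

triangle: 5!×0!×1!/7! = 120/5040
(j±m)!: 3!×2!×3!×3!×1!×0! = 432
prefactor² = (2J+1)×Δ×N² = 144/7
  k=2: +1/(2!×3!×0!×1!×0!×0!) = 1/12
Σ = 1/12  ⇒  CG² = 144/7×(1/12)² = 1/7
CG = +√(1/7) = +0.377964

+0.377964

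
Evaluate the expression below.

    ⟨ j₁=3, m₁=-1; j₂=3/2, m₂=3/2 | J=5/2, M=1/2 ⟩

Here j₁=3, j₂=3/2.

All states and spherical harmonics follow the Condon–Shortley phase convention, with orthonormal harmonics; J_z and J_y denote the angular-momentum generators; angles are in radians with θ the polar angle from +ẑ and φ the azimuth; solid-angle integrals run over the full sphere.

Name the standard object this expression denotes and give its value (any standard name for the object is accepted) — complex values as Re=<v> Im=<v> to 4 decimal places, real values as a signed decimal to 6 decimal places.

This is a Clebsch–Gordan (vector-coupling) coefficient.
√[6·2!4!1!/8! · 2!4!3!0!3!2!] = √(864/35)
  +(−1)^2/∏(2,0,2,1,2,0)! = 1/8  (running 1/8)
⟨..|..⟩ = √(864/35)·(1/8) = +0.621059

Clebsch–Gordan coefficient, +√(27/70) ≈ +0.621059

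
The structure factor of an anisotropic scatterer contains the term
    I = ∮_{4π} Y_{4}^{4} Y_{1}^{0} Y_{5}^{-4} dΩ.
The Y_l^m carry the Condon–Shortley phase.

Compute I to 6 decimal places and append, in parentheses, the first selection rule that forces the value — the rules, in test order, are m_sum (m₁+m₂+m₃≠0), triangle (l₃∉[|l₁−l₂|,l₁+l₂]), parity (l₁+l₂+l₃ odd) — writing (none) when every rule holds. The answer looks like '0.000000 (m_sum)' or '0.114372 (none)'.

0.147319 (none)

m-sum 0 ✓  L=10 even ✓  3≤5≤5 ✓
Π(2lᵢ+1) = 9×3×11 = 297
triangle coeff Δ(4,1,5) = 1/495
Σ_t [0,0]: t=0:+1/576 = 1/576
(3j)²=5/99 [(4 1 5; 0 0 0)], sign=-1
Σ_t [0,0]: t=0:+1/40320 = 1/40320
(3j)²=1/55 [(4 1 5; 4 0 -4)], sign=-1
⇒ 4πI² = 3/11
I = (+1)√(3/11/(4π)) = 0.14731920
No selection rule forces the value: the integral is nonzero (none).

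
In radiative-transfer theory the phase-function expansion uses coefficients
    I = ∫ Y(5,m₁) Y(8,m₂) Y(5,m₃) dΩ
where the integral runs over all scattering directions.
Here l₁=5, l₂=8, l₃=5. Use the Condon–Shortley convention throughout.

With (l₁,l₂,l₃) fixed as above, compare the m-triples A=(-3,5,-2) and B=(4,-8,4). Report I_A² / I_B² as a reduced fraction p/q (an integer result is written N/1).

Same 5,8,5: normalisation and zero-m 3j drop out of the ratio.
A: Δ: 8! 2! 8! / 19! → 1/37413090; sum: t=6:+1/14515200 t=7:−1/7257600 t=8:+1/58060800 = -1/19353600; 3j²(5 8 5; -3 5 -2) = Δ·Π!·Σ² = 21/3230  (sign +1)
B: Δ: 8! 2! 8! / 19! → 1/37413090; sum: t=0:+1/1625702400 = 1/1625702400; 3j²(5 8 5; 4 -8 4) = Δ·Π!·Σ² = 9/323  (sign -1)
I_A²/I_B² = (21/3230)/(9/323) = 7/30

7/30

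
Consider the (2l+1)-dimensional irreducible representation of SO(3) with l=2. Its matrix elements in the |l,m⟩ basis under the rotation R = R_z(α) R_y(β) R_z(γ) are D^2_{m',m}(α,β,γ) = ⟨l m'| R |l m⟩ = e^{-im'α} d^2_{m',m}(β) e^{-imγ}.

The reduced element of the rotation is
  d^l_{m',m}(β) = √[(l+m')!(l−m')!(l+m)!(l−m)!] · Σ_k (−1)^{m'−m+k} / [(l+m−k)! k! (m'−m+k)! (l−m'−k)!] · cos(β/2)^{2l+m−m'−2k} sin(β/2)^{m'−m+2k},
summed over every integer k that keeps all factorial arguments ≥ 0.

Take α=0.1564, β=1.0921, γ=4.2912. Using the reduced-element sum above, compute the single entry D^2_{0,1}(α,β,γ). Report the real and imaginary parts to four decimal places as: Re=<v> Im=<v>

D^2_{0,1}(0.1564,1.0921,4.2912) = e^{-i·0·0.1564}·d^2_{0,1}(1.0921)·e^{-i·1·4.2912}. Compute d first:
With c≡cos(β/2)=0.854582 and s≡sin(β/2)=0.519316, N=[2·2·6·1]^{1/2}=4.898979
Admissible k: 1..2 (factorial args all ≥0)
  k=1: (−1)^0·4.8990/(2)·0.8546^3·0.5193^1 = +0.793906
  k=2: (−1)^1·4.8990/(2)·0.8546^1·0.5193^3 = -0.293173
d^2_{0,1}(1.0921) = +0.793906 -0.293173 = +0.500733
Phases: e^{-i·(0)·0.1564}=+1.000000+0.000000i, e^{-i·(1)·4.2912}=-0.408846+0.912603i ⇒ D=-0.204723+0.456971i

Re=-0.2047 Im=0.4570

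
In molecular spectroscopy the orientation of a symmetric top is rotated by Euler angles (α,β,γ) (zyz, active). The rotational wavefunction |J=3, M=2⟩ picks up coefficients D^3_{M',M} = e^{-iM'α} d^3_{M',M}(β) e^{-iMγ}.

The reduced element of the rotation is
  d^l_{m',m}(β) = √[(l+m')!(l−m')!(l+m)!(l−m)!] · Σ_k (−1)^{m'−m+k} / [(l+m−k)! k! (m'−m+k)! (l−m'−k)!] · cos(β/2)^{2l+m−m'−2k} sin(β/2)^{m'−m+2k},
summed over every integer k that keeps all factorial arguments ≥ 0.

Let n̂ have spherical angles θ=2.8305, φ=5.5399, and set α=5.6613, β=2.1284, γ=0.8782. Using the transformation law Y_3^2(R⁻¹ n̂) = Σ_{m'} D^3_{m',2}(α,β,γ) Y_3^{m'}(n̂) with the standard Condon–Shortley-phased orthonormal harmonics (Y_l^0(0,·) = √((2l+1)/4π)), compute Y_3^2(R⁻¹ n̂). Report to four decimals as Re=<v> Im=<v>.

Need the full column D^3_{m',2} for m'=−3..3 at α=5.6613, β=2.1284, γ=0.8782.
cos(β/2)=0.485204, sin(β/2)=0.874401
d^3_{-3,2}: single k=5 term ⇒ +0.607510;  D = -0.538728+0.280785i
d^3_{-2,2}: k∈[4..5] ⇒ +0.688115 -0.446955 = +0.241160;  D = -0.238752-0.033992i
d^3_{-1,2}: k∈[3..4] ⇒ +0.482986 -0.784292 = -0.301305;  D = +0.217709+0.208297i
d^3_{0,2}: k∈[2..3] ⇒ +0.232102 -0.753793 = -0.521690;  D = +0.096273+0.512730i
d^3_{1,2}: k∈[1..2] ⇒ +0.074359 -0.482986 = -0.408628;  D = -0.172675+0.370351i
d^3_{2,2}: k∈[0..1] ⇒ +0.013048 -0.211879 = -0.198831;  D = -0.173273+0.097521i
d^3_{3,2}: single k=0 term ⇒ -0.057598;  D = -0.057255-0.006280i
Y_3^{m'}(θ=2.8305,φ=5.5399) and Σ D·Y over m':
  (-0.5387+0.2808i)·(-0.0073+0.0095i)  (-0.2388-0.0340i)·(-0.0077-0.0908i)  (+0.2177+0.2083i)·(+0.2572+0.2364i)  (+0.0963+0.5127i)·(-0.5441+0.0000i)  (-0.1727+0.3704i)·(-0.2572+0.2364i)  (-0.1733+0.0975i)·(-0.0077+0.0908i)  (-0.0573-0.0063i)·(+0.0073+0.0095i)
Y_3^2(R⁻¹ n̂) = -0.096624-0.312289i

Re=-0.0966 Im=-0.3123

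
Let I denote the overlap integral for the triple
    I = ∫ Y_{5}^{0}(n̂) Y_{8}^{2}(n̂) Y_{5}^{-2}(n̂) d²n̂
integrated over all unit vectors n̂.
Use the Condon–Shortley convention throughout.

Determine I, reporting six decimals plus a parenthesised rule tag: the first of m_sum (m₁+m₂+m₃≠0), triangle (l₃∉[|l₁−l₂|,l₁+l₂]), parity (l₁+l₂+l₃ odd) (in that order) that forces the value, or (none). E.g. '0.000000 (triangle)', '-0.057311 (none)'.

Checks pass: Σm=0; 18 even; l₃=5∈[3,13].
(2·5+1)(2·8+1)(2·5+1) = 2057
Δ: 8! 2! 8! / 19! → 1/37413090
sum: t=3:−1/1036800 t=4:+1/331776 t=5:−1/1036800 = 1/921600
3j²(5 8 5; 0 0 0) = Δ·Π!·Σ² = 490/46189  (sign -1)
sum: t=3:−1/7257600 t=4:+1/829440 t=5:−1/1036800 = 1/9676800
3j²(5 8 5; 0 2 -2) = Δ·Π!·Σ² = 15/46189  (sign -1)
combine: 4πI² = 2057·490/46189·15/46189 = 7350/1037153
take √, sign +1: I = 0.02374747
No selection rule forces the value: the integral is nonzero (none).

0.023747 (none)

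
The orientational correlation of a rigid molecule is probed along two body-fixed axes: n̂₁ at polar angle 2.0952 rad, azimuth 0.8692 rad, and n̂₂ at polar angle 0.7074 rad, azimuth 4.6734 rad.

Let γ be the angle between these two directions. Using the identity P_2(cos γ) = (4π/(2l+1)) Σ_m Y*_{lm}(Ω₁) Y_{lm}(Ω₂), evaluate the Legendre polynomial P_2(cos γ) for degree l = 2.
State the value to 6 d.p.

Term-by-term m-sum for l=2 (normalisation 4π/5 = 2.513274):
  m=-2: Y*=-0.04828 + 0.28538j  Y=-0.16263 - 0.01271j  product 0.01148 - 0.04580j
  m=-1: Y*=-0.21611 - 0.25575j  Y=-0.01487 + 0.38129j  product 0.10073 - 0.07860j
  m=+0: Y*=-0.07819 + 0.00000j  Y=0.23120 + 0.00000j  product -0.01808 + 0.00000j
  m=+1: Y*=0.21611 - 0.25575j  Y=0.01487 + 0.38129j  product 0.10073 + 0.07860j
  m=+2: Y*=-0.04828 - 0.28538j  Y=-0.16263 + 0.01271j  product 0.01148 + 0.04580j
Accumulated sum 0.20634 - 0.00000j; after 4π/(2l+1) scaling, 0.51859 - 0.00000j ⇒ P_2 = 0.518595

0.518595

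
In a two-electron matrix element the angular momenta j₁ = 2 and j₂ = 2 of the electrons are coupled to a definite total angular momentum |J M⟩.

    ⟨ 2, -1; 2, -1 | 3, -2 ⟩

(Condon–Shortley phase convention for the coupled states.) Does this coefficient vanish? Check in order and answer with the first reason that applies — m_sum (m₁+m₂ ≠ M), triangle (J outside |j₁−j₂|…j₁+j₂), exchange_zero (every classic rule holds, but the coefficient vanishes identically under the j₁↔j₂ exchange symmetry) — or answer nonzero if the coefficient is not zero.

exchange_zero

m-sum: m₁+m₂ = -1+(-1) = -2, M = -2  ✓
triangle: |j₁−j₂| = 0 ≤ J = 3 ≤ j₁+j₂ = 4  ✓
exchange: j₁=j₂ and m₁=m₂, and (−1)^(j₁+j₂−J) = (−1)^1 = −1 forces ⟨j₁m₁;j₂m₂|JM⟩ = −⟨j₂m₂;j₁m₁|JM⟩ = −⟨j₁m₁;j₂m₂|JM⟩ ⇒ the coefficient vanishes identically
Racah sum check: Σ_k collapses to 0 ⇒ CG = 0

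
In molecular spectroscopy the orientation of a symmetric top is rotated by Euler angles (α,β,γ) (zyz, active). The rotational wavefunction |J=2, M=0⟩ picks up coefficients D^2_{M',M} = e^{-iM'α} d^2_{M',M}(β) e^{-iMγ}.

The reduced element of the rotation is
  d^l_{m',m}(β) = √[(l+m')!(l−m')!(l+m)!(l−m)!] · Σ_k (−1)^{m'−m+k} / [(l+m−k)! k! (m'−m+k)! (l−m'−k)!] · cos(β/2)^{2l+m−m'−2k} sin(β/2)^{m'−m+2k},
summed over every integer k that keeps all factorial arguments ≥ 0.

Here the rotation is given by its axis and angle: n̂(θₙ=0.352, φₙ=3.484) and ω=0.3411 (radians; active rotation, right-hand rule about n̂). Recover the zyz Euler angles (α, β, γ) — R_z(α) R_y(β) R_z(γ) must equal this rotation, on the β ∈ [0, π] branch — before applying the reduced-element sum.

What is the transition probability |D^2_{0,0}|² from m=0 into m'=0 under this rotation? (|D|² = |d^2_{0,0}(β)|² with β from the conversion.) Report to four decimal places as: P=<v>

P=0.9595

Axis–angle → zyz. n̂ = (sinθₙcosφₙ, sinθₙsinφₙ, cosθₙ) = (-0.324761, -0.115760, +0.938685), ω = 0.3411.
R = I cosω + sinω [n̂]ₓ + (1−cosω) n̂n̂ᵀ gives
  R = [+0.948464, -0.311847, -0.056288; +0.316179, +0.943159, +0.102380; +0.021161, -0.114901, +0.993152]
β = atan2(√(R₁₃²+R₂₃²), R₃₃) = 0.117101; α = atan2(R₂₃, R₁₃) mod 2π = 2.073480; γ = atan2(R₃₂, −R₃₁) mod 2π = 4.530258
D^2_{0,0}(2.0735,0.1171,4.5303) = e^{-i·0·2.0735}·d^2_{0,0}(0.1171)·e^{-i·0·4.5303}. Compute d first:
c=cos(0.117101/2)=0.998286, s=sin(0.117101/2)=0.058517; N=√[2·2·2·2]=4.000000
The bounds max(0,m−m')=0 and min(l+m,l−m')=2 give 3 terms
  k=0: (−1)^0·4.0000/(4)·0.9983^4·0.0585^0 = +0.993163
  k=1: (−1)^1·4.0000/(1)·0.9983^2·0.0585^2 = -0.013650
  k=2: (−1)^2·4.0000/(4)·0.9983^0·0.0585^4 = +0.000012
d^2_{0,0}(0.1171) = +0.993163 -0.013650 +0.000012 = +0.979525
|D^2_{0,0}|² = |d^2_{0,0}(β)|² = (+0.979525)² = 0.959469 (the z-rotation phases have unit modulus)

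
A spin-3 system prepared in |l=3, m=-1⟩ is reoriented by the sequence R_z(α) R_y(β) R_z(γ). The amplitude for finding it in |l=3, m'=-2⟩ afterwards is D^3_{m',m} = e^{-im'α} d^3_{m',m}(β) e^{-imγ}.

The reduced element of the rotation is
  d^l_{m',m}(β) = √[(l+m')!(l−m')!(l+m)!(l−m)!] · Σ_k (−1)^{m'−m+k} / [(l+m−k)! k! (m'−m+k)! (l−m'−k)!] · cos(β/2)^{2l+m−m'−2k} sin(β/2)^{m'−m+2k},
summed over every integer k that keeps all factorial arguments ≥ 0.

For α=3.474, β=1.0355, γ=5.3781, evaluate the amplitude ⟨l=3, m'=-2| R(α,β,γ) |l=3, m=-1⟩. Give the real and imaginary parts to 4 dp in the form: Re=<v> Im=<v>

Re=0.2644 Im=-0.0648

Split into d^3_{-2,-1}(β=1.0355) × two z-phases.
With c≡cos(β/2)=0.868935 and s≡sin(β/2)=0.494926, N=[1·120·2·24]^{1/2}=75.894664
k: max(0,(-1)−(-2))=1 … min(3+(-1),3−(-2))=2
  k=1: (−1)^0·75.8947/(24)·0.8689^5·0.4949^1 = +0.775313
  k=2: (−1)^1·75.8947/(12)·0.8689^3·0.4949^3 = -0.503053
d^3_{-2,-1}(1.0355) = +0.775313 -0.503053 = +0.272260
Attach z-rotation phases: D = e^{-i(-2)(3.4740)}·(+0.272260)·e^{-i(-1)(5.3781)} = +0.264439-0.064789i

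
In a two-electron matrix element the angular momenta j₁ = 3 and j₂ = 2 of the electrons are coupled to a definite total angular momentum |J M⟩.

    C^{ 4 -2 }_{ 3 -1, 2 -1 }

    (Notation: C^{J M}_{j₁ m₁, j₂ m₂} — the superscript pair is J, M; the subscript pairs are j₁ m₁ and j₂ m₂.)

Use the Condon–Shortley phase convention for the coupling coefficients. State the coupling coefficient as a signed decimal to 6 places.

+0.188982

triangle: 1!*5!*3!/10! = 720/3628800
(j±m)!: 2!*4!*1!*3!*2!*6! = 414720
prefactor² = (2J+1)*Δ*N² = 5184/7
  k=0: +1/(0!*1!*4!*1!*1!*2!) = 1/48
  k=1: −1/(1!*0!*3!*0!*2!*3!) = -1/72
Σ = 1/144  ⇒  CG² = 5184/7*(1/144)² = 1/28
CG = +√(1/28) = +0.188982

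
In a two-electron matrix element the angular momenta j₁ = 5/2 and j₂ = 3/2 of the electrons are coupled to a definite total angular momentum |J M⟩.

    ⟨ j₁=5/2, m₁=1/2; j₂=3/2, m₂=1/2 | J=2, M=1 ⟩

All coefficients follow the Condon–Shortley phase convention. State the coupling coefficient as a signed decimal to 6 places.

−√(25/84) ≈ -0.545545

√[5·2!3!1!/7! · 3!2!2!1!3!1!] = √(12/7)
  +(−1)^1/∏(1,1,1,1,2,0)! = -1/2  (running -1/2)
  +(−1)^2/∏(2,0,0,0,3,1)! = 1/12  (running -5/12)
⟨..|..⟩ = √(12/7)·(-5/12) = -0.545545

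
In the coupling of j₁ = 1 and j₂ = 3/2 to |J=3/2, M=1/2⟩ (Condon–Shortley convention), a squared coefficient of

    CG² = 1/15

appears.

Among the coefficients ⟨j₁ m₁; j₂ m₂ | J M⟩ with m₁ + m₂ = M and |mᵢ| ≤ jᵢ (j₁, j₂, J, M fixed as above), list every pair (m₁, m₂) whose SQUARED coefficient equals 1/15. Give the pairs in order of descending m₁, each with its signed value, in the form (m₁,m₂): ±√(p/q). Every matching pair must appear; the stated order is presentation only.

Admissible pairs with m₁+m₂ = M = 1/2: (-1,3/2), (0,1/2), (1,-1/2)
  (m₁,m₂)=(1,-1/2): CG² = 8/15, CG = +√(8/15)
  (m₁,m₂)=(0,1/2): CG² = 1/15, CG = −√(1/15)   ← matches the target
  (m₁,m₂)=(-1,3/2): CG² = 2/5, CG = −√(2/5)
Pairs with CG² = 1/15: (0,1/2): −√(1/15)

(0,1/2): −√(1/15)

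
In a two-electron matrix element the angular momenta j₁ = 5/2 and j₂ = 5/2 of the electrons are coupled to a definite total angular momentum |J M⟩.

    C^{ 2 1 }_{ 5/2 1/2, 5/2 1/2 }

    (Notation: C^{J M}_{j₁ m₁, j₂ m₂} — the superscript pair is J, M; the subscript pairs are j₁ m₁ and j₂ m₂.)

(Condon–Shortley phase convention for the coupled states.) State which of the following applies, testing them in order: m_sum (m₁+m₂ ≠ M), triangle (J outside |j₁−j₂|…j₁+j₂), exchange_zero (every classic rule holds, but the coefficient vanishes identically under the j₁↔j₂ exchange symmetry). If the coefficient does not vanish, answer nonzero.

exchange_zero

m-sum: m₁+m₂ = 1/2+1/2 = 1, M = 1  ✓
triangle: |j₁−j₂| = 0 ≤ J = 2 ≤ j₁+j₂ = 5  ✓
exchange: j₁=j₂ and m₁=m₂, and (−1)^(j₁+j₂−J) = (−1)^3 = −1 forces ⟨j₁m₁;j₂m₂|JM⟩ = −⟨j₂m₂;j₁m₁|JM⟩ = −⟨j₁m₁;j₂m₂|JM⟩ ⇒ the coefficient vanishes identically
Racah sum check: Σ_k collapses to 0 ⇒ CG = 0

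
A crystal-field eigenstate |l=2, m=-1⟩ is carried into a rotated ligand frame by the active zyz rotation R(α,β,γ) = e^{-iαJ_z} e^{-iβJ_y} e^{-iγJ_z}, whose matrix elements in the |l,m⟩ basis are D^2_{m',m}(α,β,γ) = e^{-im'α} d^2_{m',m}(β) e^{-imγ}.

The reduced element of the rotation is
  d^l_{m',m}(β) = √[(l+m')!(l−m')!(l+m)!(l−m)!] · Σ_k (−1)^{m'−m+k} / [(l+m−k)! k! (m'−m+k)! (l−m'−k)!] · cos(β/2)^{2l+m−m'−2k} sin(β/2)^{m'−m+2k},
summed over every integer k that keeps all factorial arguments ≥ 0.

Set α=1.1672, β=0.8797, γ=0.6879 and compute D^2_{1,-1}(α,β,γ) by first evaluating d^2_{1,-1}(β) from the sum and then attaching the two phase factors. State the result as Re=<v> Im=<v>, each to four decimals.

Split into d^2_{1,-1}(β=0.8797) × two z-phases.
c=cos(0.879700/2)=0.904816, s=sin(0.879700/2)=0.425804; N=√[6·1·1·6]=6.000000
k∈{0,1} keeps every argument non-negative
  k=0: (−1)^2·6.0000/(2)·0.9048^2·0.4258^2 = +0.445308
  k=1: (−1)^3·6.0000/(6)·0.9048^0·0.4258^4 = -0.032873
d^2_{1,-1}(0.8797) = +0.445308 -0.032873 = +0.412435
Phases: e^{-i·(1)·1.1672}=+0.392728-0.919655i, e^{-i·(-1)·0.6879}=+0.772581+0.634916i ⇒ D=+0.365961-0.190198i

Re=0.3660 Im=-0.1902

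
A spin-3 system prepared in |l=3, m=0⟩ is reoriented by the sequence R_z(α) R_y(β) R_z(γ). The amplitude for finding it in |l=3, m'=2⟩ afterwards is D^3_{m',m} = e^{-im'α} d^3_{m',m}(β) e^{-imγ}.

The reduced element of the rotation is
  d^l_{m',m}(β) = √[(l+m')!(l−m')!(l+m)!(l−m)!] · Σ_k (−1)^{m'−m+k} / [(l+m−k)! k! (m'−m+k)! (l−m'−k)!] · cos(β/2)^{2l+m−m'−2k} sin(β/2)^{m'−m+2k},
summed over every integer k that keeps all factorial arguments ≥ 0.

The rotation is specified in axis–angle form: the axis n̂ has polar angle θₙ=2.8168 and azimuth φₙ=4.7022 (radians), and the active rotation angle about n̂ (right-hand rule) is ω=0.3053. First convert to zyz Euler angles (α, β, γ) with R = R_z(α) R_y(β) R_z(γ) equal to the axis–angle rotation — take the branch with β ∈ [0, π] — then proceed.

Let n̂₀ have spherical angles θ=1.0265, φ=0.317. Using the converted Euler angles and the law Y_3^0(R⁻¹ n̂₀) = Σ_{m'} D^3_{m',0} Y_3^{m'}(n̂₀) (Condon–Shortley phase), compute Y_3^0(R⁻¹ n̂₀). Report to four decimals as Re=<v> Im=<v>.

Axis–angle → zyz. n̂ = (sinθₙcosφₙ, sinθₙsinφₙ, cosθₙ) = (-0.003251, -0.319096, -0.947717), ω = 0.3053.
R = I cosω + sinω [n̂]ₓ + (1−cosω) n̂n̂ᵀ gives
  R = [+0.953757, +0.284912, -0.095771; -0.284816, +0.958465, +0.014962; +0.096056, +0.013007, +0.995291]
β = atan2(√(R₁₃²+R₂₃²), R₃₃) = 0.097085; α = atan2(R₂₃, R₁₃) mod 2π = 2.986621; γ = atan2(R₃₂, −R₃₁) mod 2π = 3.006999
Need the full column D^3_{m',0} for m'=−3..3 at α=2.9866, β=0.0971, γ=3.0070.
cos(β/2)=0.998822, sin(β/2)=0.048524
d^3_{-3,0}: single k=3 term ⇒ +0.000509;  D = -0.000455+0.000228i
d^3_{-2,0}: k∈[2..3] ⇒ +0.012836 -0.000030 = +0.012805;  D = +0.012195-0.003906i
d^3_{-1,0}: k∈[1..3] ⇒ +0.167103 -0.001183 +0.000001 = +0.165921;  D = -0.163932+0.025610i
d^3_{0,0}: k∈[0..3] ⇒ +0.992953 -0.021091 +0.000050 -0.000000 = +0.971912;  D = +0.971912+0.000000i
d^3_{1,0}: k∈[0..2] ⇒ -0.167103 +0.001183 -0.000001 = -0.165921;  D = +0.163932+0.025610i
d^3_{2,0}: k∈[0..1] ⇒ +0.012836 -0.000030 = +0.012805;  D = +0.012195+0.003906i
d^3_{3,0}: single k=0 term ⇒ -0.000509;  D = +0.000455+0.000228i
Y_3^{m'}(θ=1.0265,φ=0.317) and Σ D·Y over m':
  (-0.0005+0.0002i)·(+0.1517-0.2126i)  (+0.0122-0.0039i)·(+0.3120-0.2294i)  (-0.1639+0.0256i)·(+0.0895-0.0294i)  (+0.9719+0.0000i)·(-0.3206+0.0000i)  (+0.1639+0.0256i)·(-0.0895-0.0294i)  (+0.0122+0.0039i)·(+0.3120+0.2294i)  (+0.0005+0.0002i)·(-0.1517-0.2126i)
Y_3^0(R⁻¹ n̂) = -0.333698-0.000000i

Re=-0.3337 Im=0.0000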